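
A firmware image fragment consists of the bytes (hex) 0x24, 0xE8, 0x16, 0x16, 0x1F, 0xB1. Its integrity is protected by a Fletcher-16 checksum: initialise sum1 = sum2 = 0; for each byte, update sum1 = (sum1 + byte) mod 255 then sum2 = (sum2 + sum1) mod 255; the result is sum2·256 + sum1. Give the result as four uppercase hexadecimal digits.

Running sums (mod 255):
  after byte 0 (0x24): sum1=36, sum2=36
  after byte 1 (0xE8): sum1=13, sum2=49
  after byte 2 (0x16): sum1=35, sum2=84
  after byte 3 (0x16): sum1=57, sum2=141
  after byte 4 (0x1F): sum1=88, sum2=229
  after byte 5 (0xB1): sum1=10, sum2=239
Checksum = sum2·256 + sum1 = 239·256 + 10 = 61194 = 0xEF0A.

EF0A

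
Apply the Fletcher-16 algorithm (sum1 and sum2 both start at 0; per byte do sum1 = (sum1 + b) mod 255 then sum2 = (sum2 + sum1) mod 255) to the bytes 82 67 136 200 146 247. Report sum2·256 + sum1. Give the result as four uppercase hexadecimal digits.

Running sums (mod 255):
  after byte 0 (82): sum1=82, sum2=82
  after byte 1 (67): sum1=149, sum2=231
  after byte 2 (136): sum1=30, sum2=6
  after byte 3 (200): sum1=230, sum2=236
  after byte 4 (146): sum1=121, sum2=102
  after byte 5 (247): sum1=113, sum2=215
Checksum = sum2·256 + sum1 = 215·256 + 113 = 55153 = 0xD771.

D771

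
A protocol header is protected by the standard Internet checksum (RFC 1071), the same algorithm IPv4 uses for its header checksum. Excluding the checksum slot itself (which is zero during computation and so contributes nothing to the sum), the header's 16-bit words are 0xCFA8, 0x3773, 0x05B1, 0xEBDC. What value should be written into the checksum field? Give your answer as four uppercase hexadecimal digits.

0756

One's-complement addition (fold any carry out of bit 15 back into bit 0):
  0xCFA8 + 0x3773 = 0x1071B → wrap carry → 0x071C
  0x071C + 0x05B1 = 0x00CCD
  0x0CCD + 0xEBDC = 0x0F8A9
One's-complement sum = 0xF8A9.
Checksum = ~0xF8A9 & 0xFFFF = 0x0756.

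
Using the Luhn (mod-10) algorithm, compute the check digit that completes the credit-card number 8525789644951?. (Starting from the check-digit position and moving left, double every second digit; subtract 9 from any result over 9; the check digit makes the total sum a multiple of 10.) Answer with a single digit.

3

Partial digits right→left: 1 5 9 4 4 6 9 8 7 5 2 5 8
Double every second digit counting from the check-digit position (so the 1st, 3rd, 5th, ... of the partial from the right).
  doubled (with −9 where >9): 2 9 8 9 5 4 7 → sum 44
  kept as-is: 5 4 6 8 5 5 → sum 33
Total = 44 + 33 = 77.
Check digit = (10 − (77 mod 10)) mod 10 = 3.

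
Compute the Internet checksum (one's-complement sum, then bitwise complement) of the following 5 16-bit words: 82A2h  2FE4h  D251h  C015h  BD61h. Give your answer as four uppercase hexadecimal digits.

FDAF

One's-complement addition (fold any carry out of bit 15 back into bit 0):
  0x82A2 + 0x2FE4 = 0x0B286
  0xB286 + 0xD251 = 0x184D7 → wrap carry → 0x84D8
  0x84D8 + 0xC015 = 0x144ED → wrap carry → 0x44EE
  0x44EE + 0xBD61 = 0x1024F → wrap carry → 0x0250
One's-complement sum = 0x0250.
Checksum = ~0x0250 & 0xFFFF = 0xFDAF.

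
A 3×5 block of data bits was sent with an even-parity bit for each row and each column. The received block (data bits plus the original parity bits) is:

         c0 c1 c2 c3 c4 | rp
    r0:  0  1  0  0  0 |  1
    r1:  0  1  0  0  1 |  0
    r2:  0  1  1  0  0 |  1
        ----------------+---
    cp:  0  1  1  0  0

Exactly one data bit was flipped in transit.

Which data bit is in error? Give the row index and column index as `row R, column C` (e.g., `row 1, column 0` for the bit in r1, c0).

Recompute each row's even parity and compare to rp:
  r0: data parity 1, sent rp 1 → ok
  r1: data parity 0, sent rp 0 → ok
  r2: data parity 0, sent rp 1 → mismatch
Recompute each column's even parity and compare to cp:
  c0: data parity 0, sent cp 0 → ok
  c1: data parity 1, sent cp 1 → ok
  c2: data parity 1, sent cp 1 → ok
  c3: data parity 0, sent cp 0 → ok
  c4: data parity 1, sent cp 0 → mismatch
Exactly one row (r2) and one column (c4) fail → the flipped bit is at their intersection.

row 2, column 4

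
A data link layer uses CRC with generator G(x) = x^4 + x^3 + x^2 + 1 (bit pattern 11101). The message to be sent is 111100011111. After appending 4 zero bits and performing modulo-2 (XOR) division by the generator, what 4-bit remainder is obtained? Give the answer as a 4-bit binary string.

Append 4 zeros: 1111000111110000. Divide by 11101 (XOR where the leading bit is 1):
  pos 0: 11110 XOR 11101 = 00011
  pos 3: 11001 XOR 11101 = 00100
  pos 5: 10011 XOR 11101 = 01110
  pos 6: 11101 XOR 11101 = 00000
  pos 11: 10000 XOR 11101 = 01101
Remainder (last 4 bits) = 1101. This is the CRC / FCS.

1101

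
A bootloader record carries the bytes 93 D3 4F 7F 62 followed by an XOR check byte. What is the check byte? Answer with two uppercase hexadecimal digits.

XOR the bytes together:
  start with 0x93
  0x93 ⊕ 0xD3 = 0x40
  0x40 ⊕ 0x4F = 0x0F
  0x0F ⊕ 0x7F = 0x70
  0x70 ⊕ 0x62 = 0x12

12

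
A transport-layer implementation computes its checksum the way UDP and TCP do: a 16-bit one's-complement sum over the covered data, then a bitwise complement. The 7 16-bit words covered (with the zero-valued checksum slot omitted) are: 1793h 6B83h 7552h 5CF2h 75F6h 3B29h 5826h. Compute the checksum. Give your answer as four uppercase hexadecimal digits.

One's-complement addition (fold any carry out of bit 15 back into bit 0):
  0x1793 + 0x6B83 = 0x08316
  0x8316 + 0x7552 = 0x0F868
  0xF868 + 0x5CF2 = 0x1555A → wrap carry → 0x555B
  0x555B + 0x75F6 = 0x0CB51
  0xCB51 + 0x3B29 = 0x1067A → wrap carry → 0x067B
  0x067B + 0x5826 = 0x05EA1
One's-complement sum = 0x5EA1.
Checksum = ~0x5EA1 & 0xFFFF = 0xA15E.

A15E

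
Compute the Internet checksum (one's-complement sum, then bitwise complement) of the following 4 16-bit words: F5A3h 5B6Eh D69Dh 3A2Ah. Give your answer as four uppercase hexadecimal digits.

9E25

One's-complement addition (fold any carry out of bit 15 back into bit 0):
  0xF5A3 + 0x5B6E = 0x15111 → wrap carry → 0x5112
  0x5112 + 0xD69D = 0x127AF → wrap carry → 0x27B0
  0x27B0 + 0x3A2A = 0x061DA
One's-complement sum = 0x61DA.
Checksum = ~0x61DA & 0xFFFF = 0x9E25.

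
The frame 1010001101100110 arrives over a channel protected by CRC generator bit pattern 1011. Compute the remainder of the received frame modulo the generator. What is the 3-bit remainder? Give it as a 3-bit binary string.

101

Modulo-2 division of 1010001101100110 by 1011:
  pos 0: 1010 XOR 1011 = 0001
  pos 3: 1001 XOR 1011 = 0010
  pos 5: 1010 XOR 1011 = 0001
  pos 8: 1110 XOR 1011 = 0101
  pos 9: 1010 XOR 1011 = 0001
  pos 12: 1110 XOR 1011 = 0101
Remainder = 101 (nonzero — an error is detected).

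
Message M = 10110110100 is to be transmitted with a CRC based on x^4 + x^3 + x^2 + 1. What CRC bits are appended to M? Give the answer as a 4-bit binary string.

0011

Append 4 zeros: 101101101000000. Divide by 11101 (XOR where the leading bit is 1):
  pos 0: 10110 XOR 11101 = 01011
  pos 1: 10111 XOR 11101 = 01010
  pos 2: 10101 XOR 11101 = 01000
  pos 3: 10000 XOR 11101 = 01101
  pos 4: 11011 XOR 11101 = 00110
  pos 6: 11000 XOR 11101 = 00101
  pos 8: 10100 XOR 11101 = 01001
  pos 9: 10010 XOR 11101 = 01111
  pos 10: 11110 XOR 11101 = 00011
Remainder (last 4 bits) = 0011. This is the CRC / FCS.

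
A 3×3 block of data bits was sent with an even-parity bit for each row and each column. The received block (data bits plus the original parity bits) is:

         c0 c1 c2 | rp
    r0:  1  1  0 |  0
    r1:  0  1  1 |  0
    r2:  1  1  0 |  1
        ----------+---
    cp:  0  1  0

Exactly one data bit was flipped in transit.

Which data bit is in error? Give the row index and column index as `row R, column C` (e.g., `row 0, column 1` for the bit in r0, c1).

row 2, column 2

Recompute each row's even parity and compare to rp:
  r0: data parity 0, sent rp 0 → ok
  r1: data parity 0, sent rp 0 → ok
  r2: data parity 0, sent rp 1 → mismatch
Recompute each column's even parity and compare to cp:
  c0: data parity 0, sent cp 0 → ok
  c1: data parity 1, sent cp 1 → ok
  c2: data parity 1, sent cp 0 → mismatch
Exactly one row (r2) and one column (c2) fail → the flipped bit is at their intersection.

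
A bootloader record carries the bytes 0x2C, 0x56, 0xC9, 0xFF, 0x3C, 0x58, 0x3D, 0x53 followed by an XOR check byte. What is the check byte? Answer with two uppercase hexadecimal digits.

XOR the bytes together:
  start with 0x2C
  0x2C ⊕ 0x56 = 0x7A
  0x7A ⊕ 0xC9 = 0xB3
  0xB3 ⊕ 0xFF = 0x4C
  0x4C ⊕ 0x3C = 0x70
  0x70 ⊕ 0x58 = 0x28
  0x28 ⊕ 0x3D = 0x15
  0x15 ⊕ 0x53 = 0x46

46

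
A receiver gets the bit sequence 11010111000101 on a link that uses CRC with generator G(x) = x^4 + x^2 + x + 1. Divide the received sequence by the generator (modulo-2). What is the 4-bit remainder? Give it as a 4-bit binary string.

0000

Modulo-2 division of 11010111000101 by 10111:
  pos 0: 11010 XOR 10111 = 01101
  pos 1: 11011 XOR 10111 = 01100
  pos 2: 11001 XOR 10111 = 01110
  pos 3: 11101 XOR 10111 = 01010
  pos 4: 10100 XOR 10111 = 00011
  pos 7: 11001 XOR 10111 = 01110
  pos 8: 11100 XOR 10111 = 01011
  pos 9: 10111 XOR 10111 = 00000
Remainder = 0000 (zero — the frame passes the CRC check).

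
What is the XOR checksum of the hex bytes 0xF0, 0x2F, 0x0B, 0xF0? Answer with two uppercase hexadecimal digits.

24

XOR the bytes together:
  start with 0xF0
  0xF0 ⊕ 0x2F = 0xDF
  0xDF ⊕ 0x0B = 0xD4
  0xD4 ⊕ 0xF0 = 0x24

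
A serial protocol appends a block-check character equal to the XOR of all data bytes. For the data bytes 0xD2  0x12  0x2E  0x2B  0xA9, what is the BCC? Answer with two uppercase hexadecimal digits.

XOR the bytes together:
  start with 0xD2
  0xD2 ⊕ 0x12 = 0xC0
  0xC0 ⊕ 0x2E = 0xEE
  0xEE ⊕ 0x2B = 0xC5
  0xC5 ⊕ 0xA9 = 0x6C

6C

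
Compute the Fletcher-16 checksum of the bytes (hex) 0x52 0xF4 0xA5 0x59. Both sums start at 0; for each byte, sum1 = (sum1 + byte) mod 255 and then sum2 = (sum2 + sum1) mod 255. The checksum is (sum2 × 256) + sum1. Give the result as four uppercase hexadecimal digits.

Running sums (mod 255):
  after byte 0 (0x52): sum1=82, sum2=82
  after byte 1 (0xF4): sum1=71, sum2=153
  after byte 2 (0xA5): sum1=236, sum2=134
  after byte 3 (0x59): sum1=70, sum2=204
Checksum = sum2·256 + sum1 = 204·256 + 70 = 52294 = 0xCC46.

CC46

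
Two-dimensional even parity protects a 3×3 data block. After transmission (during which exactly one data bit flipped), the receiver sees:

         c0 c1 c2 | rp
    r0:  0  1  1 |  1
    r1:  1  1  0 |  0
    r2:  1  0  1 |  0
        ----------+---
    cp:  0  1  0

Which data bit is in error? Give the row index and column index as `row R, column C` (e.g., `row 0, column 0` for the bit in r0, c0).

row 0, column 1

Recompute each row's even parity and compare to rp:
  r0: data parity 0, sent rp 1 → mismatch
  r1: data parity 0, sent rp 0 → ok
  r2: data parity 0, sent rp 0 → ok
Recompute each column's even parity and compare to cp:
  c0: data parity 0, sent cp 0 → ok
  c1: data parity 0, sent cp 1 → mismatch
  c2: data parity 0, sent cp 0 → ok
Exactly one row (r0) and one column (c1) fail → the flipped bit is at their intersection.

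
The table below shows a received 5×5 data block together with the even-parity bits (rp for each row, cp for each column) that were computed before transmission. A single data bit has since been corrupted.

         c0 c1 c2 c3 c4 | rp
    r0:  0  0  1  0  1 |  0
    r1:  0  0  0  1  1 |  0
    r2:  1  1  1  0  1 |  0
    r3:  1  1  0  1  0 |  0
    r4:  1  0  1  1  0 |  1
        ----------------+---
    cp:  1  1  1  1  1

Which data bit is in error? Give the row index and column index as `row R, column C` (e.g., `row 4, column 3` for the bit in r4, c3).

Recompute each row's even parity and compare to rp:
  r0: data parity 0, sent rp 0 → ok
  r1: data parity 0, sent rp 0 → ok
  r2: data parity 0, sent rp 0 → ok
  r3: data parity 1, sent rp 0 → mismatch
  r4: data parity 1, sent rp 1 → ok
Recompute each column's even parity and compare to cp:
  c0: data parity 1, sent cp 1 → ok
  c1: data parity 0, sent cp 1 → mismatch
  c2: data parity 1, sent cp 1 → ok
  c3: data parity 1, sent cp 1 → ok
  c4: data parity 1, sent cp 1 → ok
Exactly one row (r3) and one column (c1) fail → the flipped bit is at their intersection.

row 3, column 1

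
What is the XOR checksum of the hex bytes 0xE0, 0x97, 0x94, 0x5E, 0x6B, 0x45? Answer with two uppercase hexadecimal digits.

XOR the bytes together:
  start with 0xE0
  0xE0 ⊕ 0x97 = 0x77
  0x77 ⊕ 0x94 = 0xE3
  0xE3 ⊕ 0x5E = 0xBD
  0xBD ⊕ 0x6B = 0xD6
  0xD6 ⊕ 0x45 = 0x93

93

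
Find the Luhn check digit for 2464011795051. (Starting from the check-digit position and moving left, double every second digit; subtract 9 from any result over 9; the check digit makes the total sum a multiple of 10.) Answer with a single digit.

Partial digits right→left: 1 5 0 5 9 7 1 1 0 4 6 4 2
Double every second digit counting from the check-digit position (so the 1st, 3rd, 5th, ... of the partial from the right).
  doubled (with −9 where >9): 2 0 9 2 0 3 4 → sum 20
  kept as-is: 5 5 7 1 4 4 → sum 26
Total = 20 + 26 = 46.
Check digit = (10 − (46 mod 10)) mod 10 = 4.

4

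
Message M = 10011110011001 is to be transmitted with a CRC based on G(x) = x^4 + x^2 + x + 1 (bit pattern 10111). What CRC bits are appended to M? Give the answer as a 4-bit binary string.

1111

Append 4 zeros: 100111100110010000. Divide by 10111 (XOR where the leading bit is 1):
  pos 0: 10011 XOR 10111 = 00100
  pos 2: 10011 XOR 10111 = 00100
  pos 4: 10000 XOR 10111 = 00111
  pos 6: 11111 XOR 10111 = 01000
  pos 7: 10000 XOR 10111 = 00111
  pos 9: 11101 XOR 10111 = 01010
  pos 10: 10100 XOR 10111 = 00011
  pos 13: 11000 XOR 10111 = 01111
Remainder (last 4 bits) = 1111. This is the CRC / FCS.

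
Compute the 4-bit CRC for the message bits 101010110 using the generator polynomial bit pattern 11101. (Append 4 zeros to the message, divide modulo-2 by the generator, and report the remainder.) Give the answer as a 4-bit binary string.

Append 4 zeros: 1010101100000. Divide by 11101 (XOR where the leading bit is 1):
  pos 0: 10101 XOR 11101 = 01000
  pos 1: 10000 XOR 11101 = 01101
  pos 2: 11011 XOR 11101 = 00110
  pos 4: 11010 XOR 11101 = 00111
  pos 6: 11100 XOR 11101 = 00001
Remainder (last 4 bits) = 0100. This is the CRC / FCS.

0100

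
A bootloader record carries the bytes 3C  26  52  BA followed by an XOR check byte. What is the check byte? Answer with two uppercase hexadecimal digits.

F2

XOR the bytes together:
  start with 0x3C
  0x3C ⊕ 0x26 = 0x1A
  0x1A ⊕ 0x52 = 0x48
  0x48 ⊕ 0xBA = 0xF2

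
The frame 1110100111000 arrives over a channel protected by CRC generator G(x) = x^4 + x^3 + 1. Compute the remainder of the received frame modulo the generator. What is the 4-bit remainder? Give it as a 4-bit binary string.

0000

Modulo-2 division of 1110100111000 by 11001:
  pos 0: 11101 XOR 11001 = 00100
  pos 2: 10000 XOR 11001 = 01001
  pos 3: 10011 XOR 11001 = 01010
  pos 4: 10101 XOR 11001 = 01100
  pos 5: 11001 XOR 11001 = 00000
Remainder = 0000 (zero — the frame passes the CRC check).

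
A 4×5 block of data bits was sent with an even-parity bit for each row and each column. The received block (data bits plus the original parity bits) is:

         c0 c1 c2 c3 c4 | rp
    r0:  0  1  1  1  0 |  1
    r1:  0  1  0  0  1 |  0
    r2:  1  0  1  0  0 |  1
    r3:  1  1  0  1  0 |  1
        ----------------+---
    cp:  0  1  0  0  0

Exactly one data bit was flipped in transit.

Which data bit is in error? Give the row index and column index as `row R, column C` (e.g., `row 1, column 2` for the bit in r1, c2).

Recompute each row's even parity and compare to rp:
  r0: data parity 1, sent rp 1 → ok
  r1: data parity 0, sent rp 0 → ok
  r2: data parity 0, sent rp 1 → mismatch
  r3: data parity 1, sent rp 1 → ok
Recompute each column's even parity and compare to cp:
  c0: data parity 0, sent cp 0 → ok
  c1: data parity 1, sent cp 1 → ok
  c2: data parity 0, sent cp 0 → ok
  c3: data parity 0, sent cp 0 → ok
  c4: data parity 1, sent cp 0 → mismatch
Exactly one row (r2) and one column (c4) fail → the flipped bit is at their intersection.

row 2, column 4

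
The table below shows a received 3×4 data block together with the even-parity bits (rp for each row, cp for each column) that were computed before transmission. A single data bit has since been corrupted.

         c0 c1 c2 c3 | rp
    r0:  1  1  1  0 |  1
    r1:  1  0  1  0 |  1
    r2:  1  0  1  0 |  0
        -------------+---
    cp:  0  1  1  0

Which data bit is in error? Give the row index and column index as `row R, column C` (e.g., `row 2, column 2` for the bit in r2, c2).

row 1, column 0

Recompute each row's even parity and compare to rp:
  r0: data parity 1, sent rp 1 → ok
  r1: data parity 0, sent rp 1 → mismatch
  r2: data parity 0, sent rp 0 → ok
Recompute each column's even parity and compare to cp:
  c0: data parity 1, sent cp 0 → mismatch
  c1: data parity 1, sent cp 1 → ok
  c2: data parity 1, sent cp 1 → ok
  c3: data parity 0, sent cp 0 → ok
Exactly one row (r1) and one column (c0) fail → the flipped bit is at their intersection.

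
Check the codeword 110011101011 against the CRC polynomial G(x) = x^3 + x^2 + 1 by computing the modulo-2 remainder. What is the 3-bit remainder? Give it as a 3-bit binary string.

Modulo-2 division of 110011101011 by 1101:
  pos 0: 1100 XOR 1101 = 0001
  pos 3: 1111 XOR 1101 = 0010
  pos 5: 1001 XOR 1101 = 0100
  pos 6: 1000 XOR 1101 = 0101
  pos 7: 1011 XOR 1101 = 0110
  pos 8: 1101 XOR 1101 = 0000
Remainder = 000 (zero — the frame passes the CRC check).

000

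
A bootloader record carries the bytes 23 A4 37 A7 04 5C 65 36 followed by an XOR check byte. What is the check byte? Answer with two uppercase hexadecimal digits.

XOR the bytes together:
  start with 0x23
  0x23 ⊕ 0xA4 = 0x87
  0x87 ⊕ 0x37 = 0xB0
  0xB0 ⊕ 0xA7 = 0x17
  0x17 ⊕ 0x04 = 0x13
  0x13 ⊕ 0x5C = 0x4F
  0x4F ⊕ 0x65 = 0x2A
  0x2A ⊕ 0x36 = 0x1C

1C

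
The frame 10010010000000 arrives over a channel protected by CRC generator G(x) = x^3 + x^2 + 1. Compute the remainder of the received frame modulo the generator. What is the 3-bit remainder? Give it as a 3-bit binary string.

010

Modulo-2 division of 10010010000000 by 1101:
  pos 0: 1001 XOR 1101 = 0100
  pos 1: 1000 XOR 1101 = 0101
  pos 2: 1010 XOR 1101 = 0111
  pos 3: 1111 XOR 1101 = 0010
  pos 5: 1000 XOR 1101 = 0101
  pos 6: 1010 XOR 1101 = 0111
  pos 7: 1110 XOR 1101 = 0011
  pos 9: 1100 XOR 1101 = 0001
Remainder = 010 (nonzero — an error is detected).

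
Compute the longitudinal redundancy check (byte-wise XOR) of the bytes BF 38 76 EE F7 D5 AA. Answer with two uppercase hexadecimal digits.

XOR the bytes together:
  start with 0xBF
  0xBF ⊕ 0x38 = 0x87
  0x87 ⊕ 0x76 = 0xF1
  0xF1 ⊕ 0xEE = 0x1F
  0x1F ⊕ 0xF7 = 0xE8
  0xE8 ⊕ 0xD5 = 0x3D
  0x3D ⊕ 0xAA = 0x97

97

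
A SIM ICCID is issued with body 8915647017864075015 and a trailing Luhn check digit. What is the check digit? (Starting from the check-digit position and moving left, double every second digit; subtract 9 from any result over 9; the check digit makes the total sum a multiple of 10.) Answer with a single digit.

Partial digits right→left: 5 1 0 5 7 0 4 6 8 7 1 0 7 4 6 5 1 9 8
Double every second digit counting from the check-digit position (so the 1st, 3rd, 5th, ... of the partial from the right).
  doubled (with −9 where >9): 1 0 5 8 7 2 5 3 2 7 → sum 40
  kept as-is: 1 5 0 6 7 0 4 5 9 → sum 37
Total = 40 + 37 = 77.
Check digit = (10 − (77 mod 10)) mod 10 = 3.

3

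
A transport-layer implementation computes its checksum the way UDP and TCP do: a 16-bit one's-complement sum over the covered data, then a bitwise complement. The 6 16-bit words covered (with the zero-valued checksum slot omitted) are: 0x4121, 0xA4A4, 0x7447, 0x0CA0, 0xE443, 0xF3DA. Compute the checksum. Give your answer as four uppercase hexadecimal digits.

C133

One's-complement addition (fold any carry out of bit 15 back into bit 0):
  0x4121 + 0xA4A4 = 0x0E5C5
  0xE5C5 + 0x7447 = 0x15A0C → wrap carry → 0x5A0D
  0x5A0D + 0x0CA0 = 0x066AD
  0x66AD + 0xE443 = 0x14AF0 → wrap carry → 0x4AF1
  0x4AF1 + 0xF3DA = 0x13ECB → wrap carry → 0x3ECC
One's-complement sum = 0x3ECC.
Checksum = ~0x3ECC & 0xFFFF = 0xC133.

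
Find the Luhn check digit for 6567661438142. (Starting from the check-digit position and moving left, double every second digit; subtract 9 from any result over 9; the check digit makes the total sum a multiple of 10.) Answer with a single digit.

Partial digits right→left: 2 4 1 8 3 4 1 6 6 7 6 5 6
Double every second digit counting from the check-digit position (so the 1st, 3rd, 5th, ... of the partial from the right).
  doubled (with −9 where >9): 4 2 6 2 3 3 3 → sum 23
  kept as-is: 4 8 4 6 7 5 → sum 34
Total = 23 + 34 = 57.
Check digit = (10 − (57 mod 10)) mod 10 = 3.

3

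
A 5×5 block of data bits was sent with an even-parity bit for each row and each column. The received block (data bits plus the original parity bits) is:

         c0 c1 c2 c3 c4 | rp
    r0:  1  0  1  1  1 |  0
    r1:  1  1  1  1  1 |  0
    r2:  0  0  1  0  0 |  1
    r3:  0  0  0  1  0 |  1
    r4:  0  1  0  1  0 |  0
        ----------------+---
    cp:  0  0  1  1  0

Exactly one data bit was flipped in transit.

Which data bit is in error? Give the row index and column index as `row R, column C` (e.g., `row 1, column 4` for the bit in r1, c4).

Recompute each row's even parity and compare to rp:
  r0: data parity 0, sent rp 0 → ok
  r1: data parity 1, sent rp 0 → mismatch
  r2: data parity 1, sent rp 1 → ok
  r3: data parity 1, sent rp 1 → ok
  r4: data parity 0, sent rp 0 → ok
Recompute each column's even parity and compare to cp:
  c0: data parity 0, sent cp 0 → ok
  c1: data parity 0, sent cp 0 → ok
  c2: data parity 1, sent cp 1 → ok
  c3: data parity 0, sent cp 1 → mismatch
  c4: data parity 0, sent cp 0 → ok
Exactly one row (r1) and one column (c3) fail → the flipped bit is at their intersection.

row 1, column 3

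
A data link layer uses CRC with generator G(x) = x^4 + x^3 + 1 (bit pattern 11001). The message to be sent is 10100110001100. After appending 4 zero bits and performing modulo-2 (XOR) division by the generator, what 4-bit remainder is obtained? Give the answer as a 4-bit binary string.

Append 4 zeros: 101001100011000000. Divide by 11001 (XOR where the leading bit is 1):
  pos 0: 10100 XOR 11001 = 01101
  pos 1: 11011 XOR 11001 = 00010
  pos 4: 10100 XOR 11001 = 01101
  pos 5: 11010 XOR 11001 = 00011
  pos 8: 11110 XOR 11001 = 00111
  pos 10: 11100 XOR 11001 = 00101
  pos 12: 10100 XOR 11001 = 01101
  pos 13: 11010 XOR 11001 = 00011
Remainder (last 4 bits) = 0011. This is the CRC / FCS.

0011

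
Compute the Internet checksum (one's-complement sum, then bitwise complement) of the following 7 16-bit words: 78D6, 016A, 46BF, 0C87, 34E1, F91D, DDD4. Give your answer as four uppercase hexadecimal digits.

One's-complement addition (fold any carry out of bit 15 back into bit 0):
  0x78D6 + 0x016A = 0x07A40
  0x7A40 + 0x46BF = 0x0C0FF
  0xC0FF + 0x0C87 = 0x0CD86
  0xCD86 + 0x34E1 = 0x10267 → wrap carry → 0x0268
  0x0268 + 0xF91D = 0x0FB85
  0xFB85 + 0xDDD4 = 0x1D959 → wrap carry → 0xD95A
One's-complement sum = 0xD95A.
Checksum = ~0xD95A & 0xFFFF = 0x26A5.

26A5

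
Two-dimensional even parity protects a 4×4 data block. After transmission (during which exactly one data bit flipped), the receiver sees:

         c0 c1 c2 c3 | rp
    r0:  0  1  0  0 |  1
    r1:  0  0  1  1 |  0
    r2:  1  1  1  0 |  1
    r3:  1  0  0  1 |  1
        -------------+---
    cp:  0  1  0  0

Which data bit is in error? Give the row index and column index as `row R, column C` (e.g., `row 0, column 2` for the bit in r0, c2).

Recompute each row's even parity and compare to rp:
  r0: data parity 1, sent rp 1 → ok
  r1: data parity 0, sent rp 0 → ok
  r2: data parity 1, sent rp 1 → ok
  r3: data parity 0, sent rp 1 → mismatch
Recompute each column's even parity and compare to cp:
  c0: data parity 0, sent cp 0 → ok
  c1: data parity 0, sent cp 1 → mismatch
  c2: data parity 0, sent cp 0 → ok
  c3: data parity 0, sent cp 0 → ok
Exactly one row (r3) and one column (c1) fail → the flipped bit is at their intersection.

row 3, column 1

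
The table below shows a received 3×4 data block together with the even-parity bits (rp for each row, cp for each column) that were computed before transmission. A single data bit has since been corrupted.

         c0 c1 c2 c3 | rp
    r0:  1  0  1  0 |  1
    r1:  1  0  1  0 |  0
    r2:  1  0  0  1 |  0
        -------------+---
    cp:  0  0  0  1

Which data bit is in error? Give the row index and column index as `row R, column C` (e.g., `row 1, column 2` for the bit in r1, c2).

Recompute each row's even parity and compare to rp:
  r0: data parity 0, sent rp 1 → mismatch
  r1: data parity 0, sent rp 0 → ok
  r2: data parity 0, sent rp 0 → ok
Recompute each column's even parity and compare to cp:
  c0: data parity 1, sent cp 0 → mismatch
  c1: data parity 0, sent cp 0 → ok
  c2: data parity 0, sent cp 0 → ok
  c3: data parity 1, sent cp 1 → ok
Exactly one row (r0) and one column (c0) fail → the flipped bit is at their intersection.

row 0, column 0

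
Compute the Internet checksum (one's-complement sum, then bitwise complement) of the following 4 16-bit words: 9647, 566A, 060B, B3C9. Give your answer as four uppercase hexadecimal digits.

One's-complement addition (fold any carry out of bit 15 back into bit 0):
  0x9647 + 0x566A = 0x0ECB1
  0xECB1 + 0x060B = 0x0F2BC
  0xF2BC + 0xB3C9 = 0x1A685 → wrap carry → 0xA686
One's-complement sum = 0xA686.
Checksum = ~0xA686 & 0xFFFF = 0x5979.

5979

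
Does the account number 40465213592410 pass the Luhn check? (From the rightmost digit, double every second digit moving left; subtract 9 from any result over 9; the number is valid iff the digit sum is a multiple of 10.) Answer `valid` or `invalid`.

valid

From the right, keep odd positions and double even positions (subtract 9 from any doubled value over 9):
  doubled (positions 2,4,...): 2 4 1 2 1 8 8 → sum 26
  kept (positions 1,3,...): 0 4 9 3 2 6 0 → sum 24
Total = 50.
50 mod 10 = 0, so the number is valid.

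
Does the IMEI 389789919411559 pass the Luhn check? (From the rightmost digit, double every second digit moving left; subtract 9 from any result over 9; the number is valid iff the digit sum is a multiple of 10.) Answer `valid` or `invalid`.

From the right, keep odd positions and double even positions (subtract 9 from any doubled value over 9):
  doubled (positions 2,4,...): 1 2 8 2 9 5 7 → sum 34
  kept (positions 1,3,...): 9 5 1 9 9 8 9 3 → sum 53
Total = 87.
87 mod 10 = 7, so the number is invalid.

invalid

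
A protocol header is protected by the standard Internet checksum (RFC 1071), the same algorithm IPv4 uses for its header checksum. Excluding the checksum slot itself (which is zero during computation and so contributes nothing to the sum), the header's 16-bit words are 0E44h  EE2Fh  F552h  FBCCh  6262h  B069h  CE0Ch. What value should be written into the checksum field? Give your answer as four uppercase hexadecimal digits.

3193

One's-complement addition (fold any carry out of bit 15 back into bit 0):
  0x0E44 + 0xEE2F = 0x0FC73
  0xFC73 + 0xF552 = 0x1F1C5 → wrap carry → 0xF1C6
  0xF1C6 + 0xFBCC = 0x1ED92 → wrap carry → 0xED93
  0xED93 + 0x6262 = 0x14FF5 → wrap carry → 0x4FF6
  0x4FF6 + 0xB069 = 0x1005F → wrap carry → 0x0060
  0x0060 + 0xCE0C = 0x0CE6C
One's-complement sum = 0xCE6C.
Checksum = ~0xCE6C & 0xFFFF = 0x3193.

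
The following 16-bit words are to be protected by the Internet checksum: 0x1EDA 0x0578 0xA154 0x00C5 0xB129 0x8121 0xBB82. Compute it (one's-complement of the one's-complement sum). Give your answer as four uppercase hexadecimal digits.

4BC6

One's-complement addition (fold any carry out of bit 15 back into bit 0):
  0x1EDA + 0x0578 = 0x02452
  0x2452 + 0xA154 = 0x0C5A6
  0xC5A6 + 0x00C5 = 0x0C66B
  0xC66B + 0xB129 = 0x17794 → wrap carry → 0x7795
  0x7795 + 0x8121 = 0x0F8B6
  0xF8B6 + 0xBB82 = 0x1B438 → wrap carry → 0xB439
One's-complement sum = 0xB439.
Checksum = ~0xB439 & 0xFFFF = 0x4BC6.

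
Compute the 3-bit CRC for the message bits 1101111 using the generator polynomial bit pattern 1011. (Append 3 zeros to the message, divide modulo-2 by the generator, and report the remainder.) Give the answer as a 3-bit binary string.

Append 3 zeros: 1101111000. Divide by 1011 (XOR where the leading bit is 1):
  pos 0: 1101 XOR 1011 = 0110
  pos 1: 1101 XOR 1011 = 0110
  pos 2: 1101 XOR 1011 = 0110
  pos 3: 1101 XOR 1011 = 0110
  pos 4: 1100 XOR 1011 = 0111
  pos 5: 1110 XOR 1011 = 0101
  pos 6: 1010 XOR 1011 = 0001
Remainder (last 3 bits) = 001. This is the CRC / FCS.

001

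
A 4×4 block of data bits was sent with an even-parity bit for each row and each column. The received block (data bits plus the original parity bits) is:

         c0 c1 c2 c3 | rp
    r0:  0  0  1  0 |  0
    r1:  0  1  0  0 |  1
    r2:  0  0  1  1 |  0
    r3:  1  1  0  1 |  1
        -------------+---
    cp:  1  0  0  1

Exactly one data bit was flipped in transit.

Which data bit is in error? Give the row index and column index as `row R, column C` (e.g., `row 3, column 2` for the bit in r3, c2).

Recompute each row's even parity and compare to rp:
  r0: data parity 1, sent rp 0 → mismatch
  r1: data parity 1, sent rp 1 → ok
  r2: data parity 0, sent rp 0 → ok
  r3: data parity 1, sent rp 1 → ok
Recompute each column's even parity and compare to cp:
  c0: data parity 1, sent cp 1 → ok
  c1: data parity 0, sent cp 0 → ok
  c2: data parity 0, sent cp 0 → ok
  c3: data parity 0, sent cp 1 → mismatch
Exactly one row (r0) and one column (c3) fail → the flipped bit is at their intersection.

row 0, column 3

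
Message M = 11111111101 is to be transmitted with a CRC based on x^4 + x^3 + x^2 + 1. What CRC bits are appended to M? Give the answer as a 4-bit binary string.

1001

Append 4 zeros: 111111111010000. Divide by 11101 (XOR where the leading bit is 1):
  pos 0: 11111 XOR 11101 = 00010
  pos 3: 10111 XOR 11101 = 01010
  pos 4: 10101 XOR 11101 = 01000
  pos 5: 10000 XOR 11101 = 01101
  pos 6: 11011 XOR 11101 = 00110
  pos 8: 11000 XOR 11101 = 00101
  pos 10: 10100 XOR 11101 = 01001
Remainder (last 4 bits) = 1001. This is the CRC / FCS.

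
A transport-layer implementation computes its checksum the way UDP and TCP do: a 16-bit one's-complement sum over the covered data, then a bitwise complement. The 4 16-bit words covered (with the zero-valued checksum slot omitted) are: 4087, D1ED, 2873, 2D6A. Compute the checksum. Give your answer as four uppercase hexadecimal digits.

97AD

One's-complement addition (fold any carry out of bit 15 back into bit 0):
  0x4087 + 0xD1ED = 0x11274 → wrap carry → 0x1275
  0x1275 + 0x2873 = 0x03AE8
  0x3AE8 + 0x2D6A = 0x06852
One's-complement sum = 0x6852.
Checksum = ~0x6852 & 0xFFFF = 0x97AD.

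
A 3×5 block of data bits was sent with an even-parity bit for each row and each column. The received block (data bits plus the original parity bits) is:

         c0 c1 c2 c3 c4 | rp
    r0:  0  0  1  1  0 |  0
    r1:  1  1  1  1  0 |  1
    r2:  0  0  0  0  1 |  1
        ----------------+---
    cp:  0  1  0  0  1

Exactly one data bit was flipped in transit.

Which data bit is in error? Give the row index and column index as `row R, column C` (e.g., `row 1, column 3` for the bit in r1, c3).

Recompute each row's even parity and compare to rp:
  r0: data parity 0, sent rp 0 → ok
  r1: data parity 0, sent rp 1 → mismatch
  r2: data parity 1, sent rp 1 → ok
Recompute each column's even parity and compare to cp:
  c0: data parity 1, sent cp 0 → mismatch
  c1: data parity 1, sent cp 1 → ok
  c2: data parity 0, sent cp 0 → ok
  c3: data parity 0, sent cp 0 → ok
  c4: data parity 1, sent cp 1 → ok
Exactly one row (r1) and one column (c0) fail → the flipped bit is at their intersection.

row 1, column 0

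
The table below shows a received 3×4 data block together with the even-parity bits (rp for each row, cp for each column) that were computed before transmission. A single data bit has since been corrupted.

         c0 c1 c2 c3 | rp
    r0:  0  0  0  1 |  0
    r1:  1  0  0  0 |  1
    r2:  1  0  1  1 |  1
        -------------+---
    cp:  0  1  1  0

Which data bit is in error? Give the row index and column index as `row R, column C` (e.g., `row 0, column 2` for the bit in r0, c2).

row 0, column 1

Recompute each row's even parity and compare to rp:
  r0: data parity 1, sent rp 0 → mismatch
  r1: data parity 1, sent rp 1 → ok
  r2: data parity 1, sent rp 1 → ok
Recompute each column's even parity and compare to cp:
  c0: data parity 0, sent cp 0 → ok
  c1: data parity 0, sent cp 1 → mismatch
  c2: data parity 1, sent cp 1 → ok
  c3: data parity 0, sent cp 0 → ok
Exactly one row (r0) and one column (c1) fail → the flipped bit is at their intersection.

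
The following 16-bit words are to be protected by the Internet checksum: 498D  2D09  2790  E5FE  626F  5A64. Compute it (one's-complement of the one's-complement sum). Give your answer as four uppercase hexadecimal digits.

BF06

One's-complement addition (fold any carry out of bit 15 back into bit 0):
  0x498D + 0x2D09 = 0x07696
  0x7696 + 0x2790 = 0x09E26
  0x9E26 + 0xE5FE = 0x18424 → wrap carry → 0x8425
  0x8425 + 0x626F = 0x0E694
  0xE694 + 0x5A64 = 0x140F8 → wrap carry → 0x40F9
One's-complement sum = 0x40F9.
Checksum = ~0x40F9 & 0xFFFF = 0xBF06.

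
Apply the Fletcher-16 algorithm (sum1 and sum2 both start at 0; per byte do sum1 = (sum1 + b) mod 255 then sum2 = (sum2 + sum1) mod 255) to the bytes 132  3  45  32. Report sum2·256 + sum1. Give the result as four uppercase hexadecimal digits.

Running sums (mod 255):
  after byte 0 (132): sum1=132, sum2=132
  after byte 1 (3): sum1=135, sum2=12
  after byte 2 (45): sum1=180, sum2=192
  after byte 3 (32): sum1=212, sum2=149
Checksum = sum2·256 + sum1 = 149·256 + 212 = 38356 = 0x95D4.

95D4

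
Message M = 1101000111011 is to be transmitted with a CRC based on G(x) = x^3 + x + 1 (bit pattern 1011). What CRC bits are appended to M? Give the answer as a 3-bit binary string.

Append 3 zeros: 1101000111011000. Divide by 1011 (XOR where the leading bit is 1):
  pos 0: 1101 XOR 1011 = 0110
  pos 1: 1100 XOR 1011 = 0111
  pos 2: 1110 XOR 1011 = 0101
  pos 3: 1010 XOR 1011 = 0001
  pos 6: 1111 XOR 1011 = 0100
  pos 7: 1000 XOR 1011 = 0011
  pos 9: 1111 XOR 1011 = 0100
  pos 10: 1000 XOR 1011 = 0011
  pos 12: 1100 XOR 1011 = 0111
Remainder (last 3 bits) = 111. This is the CRC / FCS.

111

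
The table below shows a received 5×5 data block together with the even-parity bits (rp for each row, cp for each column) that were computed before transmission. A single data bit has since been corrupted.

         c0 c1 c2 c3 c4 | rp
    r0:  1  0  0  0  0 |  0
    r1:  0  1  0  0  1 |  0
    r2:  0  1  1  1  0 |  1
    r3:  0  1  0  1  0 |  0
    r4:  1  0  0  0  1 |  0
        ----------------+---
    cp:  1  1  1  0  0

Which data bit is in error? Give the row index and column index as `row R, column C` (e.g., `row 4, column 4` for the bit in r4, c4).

Recompute each row's even parity and compare to rp:
  r0: data parity 1, sent rp 0 → mismatch
  r1: data parity 0, sent rp 0 → ok
  r2: data parity 1, sent rp 1 → ok
  r3: data parity 0, sent rp 0 → ok
  r4: data parity 0, sent rp 0 → ok
Recompute each column's even parity and compare to cp:
  c0: data parity 0, sent cp 1 → mismatch
  c1: data parity 1, sent cp 1 → ok
  c2: data parity 1, sent cp 1 → ok
  c3: data parity 0, sent cp 0 → ok
  c4: data parity 0, sent cp 0 → ok
Exactly one row (r0) and one column (c0) fail → the flipped bit is at their intersection.

row 0, column 0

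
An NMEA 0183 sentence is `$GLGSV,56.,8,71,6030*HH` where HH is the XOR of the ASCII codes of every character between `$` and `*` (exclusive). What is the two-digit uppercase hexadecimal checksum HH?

XOR the ASCII codes of the payload characters:
  'G' = 0x47 → acc = 0x47
  'L' = 0x4C → acc = 0x0B
  'G' = 0x47 → acc = 0x4C
  'S' = 0x53 → acc = 0x1F
  'V' = 0x56 → acc = 0x49
  ',' = 0x2C → acc = 0x65
  '5' = 0x35 → acc = 0x50
  '6' = 0x36 → acc = 0x66
  '.' = 0x2E → acc = 0x48
  ',' = 0x2C → acc = 0x64
  '8' = 0x38 → acc = 0x5C
  ',' = 0x2C → acc = 0x70
  '7' = 0x37 → acc = 0x47
  '1' = 0x31 → acc = 0x76
  ',' = 0x2C → acc = 0x5A
  '6' = 0x36 → acc = 0x6C
  '0' = 0x30 → acc = 0x5C
  '3' = 0x33 → acc = 0x6F
  '0' = 0x30 → acc = 0x5F
Checksum = 0x5F.

5F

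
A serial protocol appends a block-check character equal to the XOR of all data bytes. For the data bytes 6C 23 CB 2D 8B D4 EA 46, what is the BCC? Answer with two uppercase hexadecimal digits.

5A

XOR the bytes together:
  start with 0x6C
  0x6C ⊕ 0x23 = 0x4F
  0x4F ⊕ 0xCB = 0x84
  0x84 ⊕ 0x2D = 0xA9
  0xA9 ⊕ 0x8B = 0x22
  0x22 ⊕ 0xD4 = 0xF6
  0xF6 ⊕ 0xEA = 0x1C
  0x1C ⊕ 0x46 = 0x5A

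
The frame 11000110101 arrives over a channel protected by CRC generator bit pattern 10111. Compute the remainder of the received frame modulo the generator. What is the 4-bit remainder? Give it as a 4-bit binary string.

Modulo-2 division of 11000110101 by 10111:
  pos 0: 11000 XOR 10111 = 01111
  pos 1: 11111 XOR 10111 = 01000
  pos 2: 10001 XOR 10111 = 00110
  pos 4: 11001 XOR 10111 = 01110
  pos 5: 11100 XOR 10111 = 01011
  pos 6: 10111 XOR 10111 = 00000
Remainder = 0000 (zero — the frame passes the CRC check).

0000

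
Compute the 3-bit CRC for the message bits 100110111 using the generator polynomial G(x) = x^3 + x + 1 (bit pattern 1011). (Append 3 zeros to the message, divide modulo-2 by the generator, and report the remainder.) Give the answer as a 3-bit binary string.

Append 3 zeros: 100110111000. Divide by 1011 (XOR where the leading bit is 1):
  pos 0: 1001 XOR 1011 = 0010
  pos 2: 1010 XOR 1011 = 0001
  pos 5: 1111 XOR 1011 = 0100
  pos 6: 1000 XOR 1011 = 0011
  pos 8: 1100 XOR 1011 = 0111
Remainder (last 3 bits) = 111. This is the CRC / FCS.

111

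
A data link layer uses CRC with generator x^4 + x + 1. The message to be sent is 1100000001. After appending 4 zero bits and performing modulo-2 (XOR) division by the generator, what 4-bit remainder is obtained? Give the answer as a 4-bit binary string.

0001

Append 4 zeros: 11000000010000. Divide by 10011 (XOR where the leading bit is 1):
  pos 0: 11000 XOR 10011 = 01011
  pos 1: 10110 XOR 10011 = 00101
  pos 3: 10100 XOR 10011 = 00111
  pos 5: 11101 XOR 10011 = 01110
  pos 6: 11100 XOR 10011 = 01111
  pos 7: 11110 XOR 10011 = 01101
  pos 8: 11010 XOR 10011 = 01001
  pos 9: 10010 XOR 10011 = 00001
Remainder (last 4 bits) = 0001. This is the CRC / FCS.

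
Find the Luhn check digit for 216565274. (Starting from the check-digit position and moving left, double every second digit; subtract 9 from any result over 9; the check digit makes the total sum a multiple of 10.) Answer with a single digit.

0

Partial digits right→left: 4 7 2 5 6 5 6 1 2
Double every second digit counting from the check-digit position (so the 1st, 3rd, 5th, ... of the partial from the right).
  doubled (with −9 where >9): 8 4 3 3 4 → sum 22
  kept as-is: 7 5 5 1 → sum 18
Total = 22 + 18 = 40.
Check digit = (10 − (40 mod 10)) mod 10 = 0.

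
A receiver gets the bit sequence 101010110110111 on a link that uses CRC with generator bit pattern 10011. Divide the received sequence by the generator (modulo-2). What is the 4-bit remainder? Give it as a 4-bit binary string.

1101

Modulo-2 division of 101010110110111 by 10011:
  pos 0: 10101 XOR 10011 = 00110
  pos 2: 11001 XOR 10011 = 01010
  pos 3: 10101 XOR 10011 = 00110
  pos 5: 11001 XOR 10011 = 01010
  pos 6: 10101 XOR 10011 = 00110
  pos 8: 11001 XOR 10011 = 01010
  pos 9: 10101 XOR 10011 = 00110
Remainder = 1101 (nonzero — an error is detected).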